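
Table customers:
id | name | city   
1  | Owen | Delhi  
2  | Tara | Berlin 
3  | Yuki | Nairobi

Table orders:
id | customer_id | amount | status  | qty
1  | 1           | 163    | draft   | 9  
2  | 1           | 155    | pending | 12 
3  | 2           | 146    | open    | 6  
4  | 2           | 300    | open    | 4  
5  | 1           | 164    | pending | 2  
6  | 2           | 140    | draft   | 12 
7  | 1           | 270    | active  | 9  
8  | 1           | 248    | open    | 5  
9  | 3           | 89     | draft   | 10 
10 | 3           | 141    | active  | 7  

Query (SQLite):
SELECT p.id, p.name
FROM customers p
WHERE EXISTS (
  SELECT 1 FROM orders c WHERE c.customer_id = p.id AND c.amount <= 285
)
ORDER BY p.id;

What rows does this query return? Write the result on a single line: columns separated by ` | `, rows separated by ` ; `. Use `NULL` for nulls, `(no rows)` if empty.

1 | Owen ; 2 | Tara ; 3 | Yuki

For each customers row, check whether any orders with matching customer_id has amount <= 285.
Keep rows where that is true.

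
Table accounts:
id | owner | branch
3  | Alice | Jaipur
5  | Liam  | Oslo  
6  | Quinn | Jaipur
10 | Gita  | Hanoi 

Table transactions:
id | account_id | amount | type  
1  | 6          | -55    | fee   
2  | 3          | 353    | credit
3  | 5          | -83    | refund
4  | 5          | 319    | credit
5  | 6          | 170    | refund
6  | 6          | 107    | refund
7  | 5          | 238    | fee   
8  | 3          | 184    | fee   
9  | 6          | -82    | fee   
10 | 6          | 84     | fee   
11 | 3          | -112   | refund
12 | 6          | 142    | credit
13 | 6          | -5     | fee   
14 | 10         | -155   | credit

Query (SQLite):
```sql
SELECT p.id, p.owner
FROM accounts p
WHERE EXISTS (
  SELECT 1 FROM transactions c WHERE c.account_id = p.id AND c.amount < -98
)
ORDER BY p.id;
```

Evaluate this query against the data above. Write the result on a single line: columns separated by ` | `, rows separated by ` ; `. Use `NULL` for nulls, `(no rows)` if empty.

For each accounts row, check whether any transactions with matching account_id has amount < -98.
Keep rows where that is true.

3 | Alice ; 10 | Gita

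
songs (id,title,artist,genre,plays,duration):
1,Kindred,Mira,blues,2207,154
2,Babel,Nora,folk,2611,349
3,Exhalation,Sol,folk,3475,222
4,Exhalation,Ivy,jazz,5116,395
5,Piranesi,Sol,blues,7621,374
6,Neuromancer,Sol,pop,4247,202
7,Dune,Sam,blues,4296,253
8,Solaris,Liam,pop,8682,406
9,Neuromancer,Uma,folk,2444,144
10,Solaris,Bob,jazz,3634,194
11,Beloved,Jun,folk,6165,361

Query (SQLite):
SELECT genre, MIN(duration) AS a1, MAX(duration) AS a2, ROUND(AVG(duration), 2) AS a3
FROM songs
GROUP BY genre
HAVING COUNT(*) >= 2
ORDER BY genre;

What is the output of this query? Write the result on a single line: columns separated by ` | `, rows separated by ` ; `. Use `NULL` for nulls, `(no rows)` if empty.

Group songs by genre.
Per group compute: MIN(duration), MAX(duration), ROUND(AVG(duration), 2).
HAVING: drop groups with fewer than 2 rows.
  blues: ids {1, 5, 7} → MIN(duration)=154, MAX(duration)=374, ROUND(AVG(duration), 2)=260.33
  folk: ids {2, 3, 9, 11} → MIN(duration)=144, MAX(duration)=361, ROUND(AVG(duration), 2)=269
  jazz: ids {4, 10} → MIN(duration)=194, MAX(duration)=395, ROUND(AVG(duration), 2)=294.5
  pop: ids {6, 8} → MIN(duration)=202, MAX(duration)=406, ROUND(AVG(duration), 2)=304

blues | 154 | 374 | 260.33 ; folk | 144 | 361 | 269 ; jazz | 194 | 395 | 294.5 ; pop | 202 | 406 | 304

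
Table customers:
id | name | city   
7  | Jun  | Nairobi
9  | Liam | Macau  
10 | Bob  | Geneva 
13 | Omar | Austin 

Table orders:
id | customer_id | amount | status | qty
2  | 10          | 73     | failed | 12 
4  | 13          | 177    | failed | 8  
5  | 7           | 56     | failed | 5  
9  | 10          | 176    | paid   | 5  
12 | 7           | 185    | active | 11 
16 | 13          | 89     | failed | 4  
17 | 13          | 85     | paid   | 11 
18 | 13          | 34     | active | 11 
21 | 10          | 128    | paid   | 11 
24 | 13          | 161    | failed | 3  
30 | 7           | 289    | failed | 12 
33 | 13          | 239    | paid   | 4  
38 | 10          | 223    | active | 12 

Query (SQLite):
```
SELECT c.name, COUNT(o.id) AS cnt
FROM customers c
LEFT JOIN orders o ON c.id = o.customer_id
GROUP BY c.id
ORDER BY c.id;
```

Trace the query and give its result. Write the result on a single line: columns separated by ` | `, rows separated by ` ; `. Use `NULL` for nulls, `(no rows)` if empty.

LEFT JOIN keeps every customers row; unmatched ones get NULL for orders columns.
Group by customers.id and compute COUNT(o.id). COUNT(col) of an all-NULL group is 0.
  7: ids {5, 12, 30} → COUNT(o.id)=3
  9: ids {—} → COUNT(o.id)=0
  10: ids {2, 9, 21, 38} → COUNT(o.id)=4
  13: ids {4, 16, 17, 18, 24, 33} → COUNT(o.id)=6

Jun | 3 ; Liam | 0 ; Bob | 4 ; Omar | 6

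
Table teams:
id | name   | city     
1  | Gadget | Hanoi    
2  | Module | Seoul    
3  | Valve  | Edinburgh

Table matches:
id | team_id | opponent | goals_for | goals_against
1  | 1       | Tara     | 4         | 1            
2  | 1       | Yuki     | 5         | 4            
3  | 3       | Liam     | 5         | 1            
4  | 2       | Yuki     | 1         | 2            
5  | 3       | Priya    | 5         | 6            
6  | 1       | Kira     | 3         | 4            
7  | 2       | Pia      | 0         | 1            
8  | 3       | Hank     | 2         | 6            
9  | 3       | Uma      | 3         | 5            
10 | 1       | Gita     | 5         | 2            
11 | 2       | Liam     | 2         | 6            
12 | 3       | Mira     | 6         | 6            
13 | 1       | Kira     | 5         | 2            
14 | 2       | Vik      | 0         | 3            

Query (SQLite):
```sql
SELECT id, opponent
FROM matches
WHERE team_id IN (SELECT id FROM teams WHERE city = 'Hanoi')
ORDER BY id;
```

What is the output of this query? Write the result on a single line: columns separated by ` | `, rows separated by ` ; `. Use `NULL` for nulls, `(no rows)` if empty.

1 | Tara ; 2 | Yuki ; 6 | Kira ; 10 | Gita ; 13 | Kira

Inner query: teams.id where city = 'Hanoi'.
Outer: keep matches rows whose team_id is in that set.
Inner query → {1}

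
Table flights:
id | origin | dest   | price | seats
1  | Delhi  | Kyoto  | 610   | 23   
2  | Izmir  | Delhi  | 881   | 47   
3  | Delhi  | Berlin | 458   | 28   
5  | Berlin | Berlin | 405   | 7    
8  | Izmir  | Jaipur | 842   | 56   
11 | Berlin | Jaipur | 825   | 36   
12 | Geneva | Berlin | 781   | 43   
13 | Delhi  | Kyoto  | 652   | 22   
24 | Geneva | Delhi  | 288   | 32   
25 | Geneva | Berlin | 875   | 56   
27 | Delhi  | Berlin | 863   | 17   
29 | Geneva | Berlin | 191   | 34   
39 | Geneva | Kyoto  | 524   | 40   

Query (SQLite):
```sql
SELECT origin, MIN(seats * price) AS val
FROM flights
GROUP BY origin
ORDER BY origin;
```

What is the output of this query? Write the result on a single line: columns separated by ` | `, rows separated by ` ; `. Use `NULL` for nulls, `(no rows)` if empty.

Berlin | 2835 ; Delhi | 12824 ; Geneva | 6494 ; Izmir | 41407

For each row compute seats * price.
Group by origin; take MIN of the expression per group.
  Berlin: ids {5, 11} → MIN(seats * price)=2835
  Delhi: ids {1, 3, 13, 27} → MIN(seats * price)=12824
  Geneva: ids {12, 24, 25, 29, 39} → MIN(seats * price)=6494
  Izmir: ids {2, 8} → MIN(seats * price)=41407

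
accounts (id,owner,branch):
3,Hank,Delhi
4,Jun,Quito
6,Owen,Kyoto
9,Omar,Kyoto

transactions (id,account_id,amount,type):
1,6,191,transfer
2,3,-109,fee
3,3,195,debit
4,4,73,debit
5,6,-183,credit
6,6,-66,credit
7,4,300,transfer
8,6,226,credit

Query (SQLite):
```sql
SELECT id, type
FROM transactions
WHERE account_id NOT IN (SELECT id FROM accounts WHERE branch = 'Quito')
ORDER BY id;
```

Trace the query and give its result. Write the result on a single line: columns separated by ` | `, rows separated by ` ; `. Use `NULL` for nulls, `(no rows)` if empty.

Inner query: accounts.id where branch = 'Quito'.
Outer: keep transactions rows whose account_id is not in that set.
Inner query → {4}

1 | transfer ; 2 | fee ; 3 | debit ; 5 | credit ; 6 | credit ; 8 | credit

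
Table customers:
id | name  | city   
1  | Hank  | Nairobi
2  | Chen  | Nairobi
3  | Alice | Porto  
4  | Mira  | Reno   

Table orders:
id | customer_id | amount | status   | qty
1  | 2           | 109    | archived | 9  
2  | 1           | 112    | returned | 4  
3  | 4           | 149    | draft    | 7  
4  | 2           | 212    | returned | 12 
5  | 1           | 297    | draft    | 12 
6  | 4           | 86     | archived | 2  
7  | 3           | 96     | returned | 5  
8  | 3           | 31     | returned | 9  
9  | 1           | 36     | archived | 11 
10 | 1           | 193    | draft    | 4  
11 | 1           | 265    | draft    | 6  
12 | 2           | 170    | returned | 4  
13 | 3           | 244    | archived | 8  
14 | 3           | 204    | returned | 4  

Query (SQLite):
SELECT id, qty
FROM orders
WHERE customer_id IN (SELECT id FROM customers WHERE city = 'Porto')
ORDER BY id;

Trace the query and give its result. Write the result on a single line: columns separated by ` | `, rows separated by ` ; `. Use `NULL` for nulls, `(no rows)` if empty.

Inner query: customers.id where city = 'Porto'.
Outer: keep orders rows whose customer_id is in that set.
Inner query → {3}

7 | 5 ; 8 | 9 ; 13 | 8 ; 14 | 4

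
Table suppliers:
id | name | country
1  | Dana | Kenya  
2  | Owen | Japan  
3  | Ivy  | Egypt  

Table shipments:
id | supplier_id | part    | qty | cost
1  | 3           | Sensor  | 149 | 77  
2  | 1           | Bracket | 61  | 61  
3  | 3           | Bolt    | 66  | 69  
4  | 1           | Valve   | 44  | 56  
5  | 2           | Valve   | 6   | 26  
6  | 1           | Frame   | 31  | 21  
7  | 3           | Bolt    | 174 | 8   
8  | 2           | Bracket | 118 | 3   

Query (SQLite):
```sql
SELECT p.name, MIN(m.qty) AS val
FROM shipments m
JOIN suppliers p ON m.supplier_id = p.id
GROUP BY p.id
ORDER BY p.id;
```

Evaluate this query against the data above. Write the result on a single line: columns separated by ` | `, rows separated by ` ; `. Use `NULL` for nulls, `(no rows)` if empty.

Join each shipments row to its suppliers via supplier_id.
Group joined rows by suppliers.id; compute MIN(m.qty) per group.
  1: ids {2, 4, 6} → MIN(m.qty)=31
  2: ids {5, 8} → MIN(m.qty)=6
  3: ids {1, 3, 7} → MIN(m.qty)=66

Dana | 31 ; Owen | 6 ; Ivy | 66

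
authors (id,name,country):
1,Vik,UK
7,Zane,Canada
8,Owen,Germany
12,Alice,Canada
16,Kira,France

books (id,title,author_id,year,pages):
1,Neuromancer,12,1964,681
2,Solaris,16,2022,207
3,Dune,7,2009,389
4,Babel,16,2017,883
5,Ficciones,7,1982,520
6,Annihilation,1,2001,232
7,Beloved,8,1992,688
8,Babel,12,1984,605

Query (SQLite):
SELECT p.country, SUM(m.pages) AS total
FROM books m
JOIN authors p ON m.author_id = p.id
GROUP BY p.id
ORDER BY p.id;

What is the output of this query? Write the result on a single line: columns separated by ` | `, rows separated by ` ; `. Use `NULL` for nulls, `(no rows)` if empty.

Join each books row to its authors via author_id.
Group joined rows by authors.id; compute SUM(m.pages) per group.
  1: ids {6} → SUM(m.pages)=232
  7: ids {3, 5} → SUM(m.pages)=909
  8: ids {7} → SUM(m.pages)=688
  12: ids {1, 8} → SUM(m.pages)=1286
  16: ids {2, 4} → SUM(m.pages)=1090

UK | 232 ; Canada | 909 ; Germany | 688 ; Canada | 1286 ; France | 1090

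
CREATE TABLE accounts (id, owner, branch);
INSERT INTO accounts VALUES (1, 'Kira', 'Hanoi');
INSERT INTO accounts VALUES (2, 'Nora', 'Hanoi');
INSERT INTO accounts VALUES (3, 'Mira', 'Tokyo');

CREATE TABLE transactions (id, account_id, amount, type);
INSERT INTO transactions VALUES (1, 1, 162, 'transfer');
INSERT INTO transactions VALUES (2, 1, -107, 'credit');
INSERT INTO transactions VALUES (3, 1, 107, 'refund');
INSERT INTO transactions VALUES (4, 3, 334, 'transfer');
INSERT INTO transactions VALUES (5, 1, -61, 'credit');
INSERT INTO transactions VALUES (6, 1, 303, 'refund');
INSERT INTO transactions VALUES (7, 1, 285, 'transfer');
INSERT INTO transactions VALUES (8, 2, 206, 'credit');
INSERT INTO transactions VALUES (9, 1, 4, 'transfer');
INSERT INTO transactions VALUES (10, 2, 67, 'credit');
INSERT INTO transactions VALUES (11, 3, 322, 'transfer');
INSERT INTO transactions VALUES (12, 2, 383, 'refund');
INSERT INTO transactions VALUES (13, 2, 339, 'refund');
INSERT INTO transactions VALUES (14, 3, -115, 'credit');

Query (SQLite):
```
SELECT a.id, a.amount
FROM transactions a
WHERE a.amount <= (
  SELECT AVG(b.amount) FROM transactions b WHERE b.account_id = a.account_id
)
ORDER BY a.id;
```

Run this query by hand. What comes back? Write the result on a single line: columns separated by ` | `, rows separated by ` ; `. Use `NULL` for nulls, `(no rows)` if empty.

For each transactions row a, compute AVG(amount) over rows sharing a.account_id.
Keep row a if a.amount <= that per-group AVG.
  account_id=1: AVG(amount) = 99.0
  account_id=2: AVG(amount) = 248.75
  account_id=3: AVG(amount) = 180.333333

2 | -107 ; 5 | -61 ; 8 | 206 ; 9 | 4 ; 10 | 67 ; 14 | -115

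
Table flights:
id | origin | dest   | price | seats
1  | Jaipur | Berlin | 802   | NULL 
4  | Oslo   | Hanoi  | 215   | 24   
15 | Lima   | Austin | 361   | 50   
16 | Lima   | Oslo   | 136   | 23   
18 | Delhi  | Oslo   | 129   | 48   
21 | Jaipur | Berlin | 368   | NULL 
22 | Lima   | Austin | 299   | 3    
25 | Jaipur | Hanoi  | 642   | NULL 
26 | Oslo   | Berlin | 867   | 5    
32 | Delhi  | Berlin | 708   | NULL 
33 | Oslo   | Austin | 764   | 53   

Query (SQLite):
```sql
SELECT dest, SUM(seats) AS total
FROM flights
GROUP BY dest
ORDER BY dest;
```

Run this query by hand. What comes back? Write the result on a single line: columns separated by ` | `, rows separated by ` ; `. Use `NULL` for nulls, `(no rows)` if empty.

Austin | 106 ; Berlin | 5 ; Hanoi | 24 ; Oslo | 71

Partition flights by dest; compute SUM(seats) within each group.
  Austin: ids {15, 22, 33} → SUM(seats)=106
  Berlin: ids {1, 21, 26, 32} → SUM(seats)=5
  Hanoi: ids {4, 25} → SUM(seats)=24
  Oslo: ids {16, 18} → SUM(seats)=71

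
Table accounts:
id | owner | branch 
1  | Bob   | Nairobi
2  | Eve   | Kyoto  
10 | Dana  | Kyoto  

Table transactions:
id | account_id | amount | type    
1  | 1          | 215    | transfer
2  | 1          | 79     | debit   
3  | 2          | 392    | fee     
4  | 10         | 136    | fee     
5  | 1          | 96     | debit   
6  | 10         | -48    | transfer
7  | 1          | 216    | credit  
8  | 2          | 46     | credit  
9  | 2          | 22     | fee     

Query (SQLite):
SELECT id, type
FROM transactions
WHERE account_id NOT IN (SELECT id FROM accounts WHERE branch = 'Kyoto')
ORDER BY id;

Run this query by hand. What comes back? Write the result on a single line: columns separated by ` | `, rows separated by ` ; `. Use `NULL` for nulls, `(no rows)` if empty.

Inner query: accounts.id where branch = 'Kyoto'.
Outer: keep transactions rows whose account_id is not in that set.
Inner query → {2, 10}

1 | transfer ; 2 | debit ; 5 | debit ; 7 | credit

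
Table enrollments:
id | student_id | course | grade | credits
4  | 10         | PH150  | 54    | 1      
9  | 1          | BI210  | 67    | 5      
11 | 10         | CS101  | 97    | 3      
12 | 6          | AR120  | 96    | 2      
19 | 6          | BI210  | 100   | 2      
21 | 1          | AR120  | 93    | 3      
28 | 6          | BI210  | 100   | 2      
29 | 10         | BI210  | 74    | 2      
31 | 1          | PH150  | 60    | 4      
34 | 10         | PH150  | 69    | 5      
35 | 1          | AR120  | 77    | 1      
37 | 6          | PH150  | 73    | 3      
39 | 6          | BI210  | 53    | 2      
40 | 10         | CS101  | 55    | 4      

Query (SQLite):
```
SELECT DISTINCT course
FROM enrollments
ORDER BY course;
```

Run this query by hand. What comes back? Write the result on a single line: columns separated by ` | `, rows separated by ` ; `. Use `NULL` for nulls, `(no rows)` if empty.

AR120 ; BI210 ; CS101 ; PH150

Collect distinct course values from enrollments.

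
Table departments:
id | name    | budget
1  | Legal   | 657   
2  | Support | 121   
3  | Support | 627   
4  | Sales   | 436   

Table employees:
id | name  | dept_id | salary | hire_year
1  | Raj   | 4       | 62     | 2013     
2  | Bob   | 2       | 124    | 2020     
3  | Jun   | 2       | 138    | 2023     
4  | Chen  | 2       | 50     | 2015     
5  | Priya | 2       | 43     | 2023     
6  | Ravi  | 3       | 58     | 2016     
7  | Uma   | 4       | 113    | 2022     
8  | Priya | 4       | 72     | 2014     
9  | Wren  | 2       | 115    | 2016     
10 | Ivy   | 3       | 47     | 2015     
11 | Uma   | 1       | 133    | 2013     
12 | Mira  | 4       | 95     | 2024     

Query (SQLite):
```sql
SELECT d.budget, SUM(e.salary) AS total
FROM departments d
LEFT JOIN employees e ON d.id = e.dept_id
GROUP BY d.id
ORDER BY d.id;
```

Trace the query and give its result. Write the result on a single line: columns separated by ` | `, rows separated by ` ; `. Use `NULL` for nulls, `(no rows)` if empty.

LEFT JOIN keeps every departments row; unmatched ones get NULL for employees columns.
Group by departments.id and compute SUM(e.salary). SUM over an all-NULL group is NULL.
  1: ids {11} → SUM(e.salary)=133
  2: ids {2, 3, 4, 5, 9} → SUM(e.salary)=470
  3: ids {6, 10} → SUM(e.salary)=105
  4: ids {1, 7, 8, 12} → SUM(e.salary)=342

657 | 133 ; 121 | 470 ; 627 | 105 ; 436 | 342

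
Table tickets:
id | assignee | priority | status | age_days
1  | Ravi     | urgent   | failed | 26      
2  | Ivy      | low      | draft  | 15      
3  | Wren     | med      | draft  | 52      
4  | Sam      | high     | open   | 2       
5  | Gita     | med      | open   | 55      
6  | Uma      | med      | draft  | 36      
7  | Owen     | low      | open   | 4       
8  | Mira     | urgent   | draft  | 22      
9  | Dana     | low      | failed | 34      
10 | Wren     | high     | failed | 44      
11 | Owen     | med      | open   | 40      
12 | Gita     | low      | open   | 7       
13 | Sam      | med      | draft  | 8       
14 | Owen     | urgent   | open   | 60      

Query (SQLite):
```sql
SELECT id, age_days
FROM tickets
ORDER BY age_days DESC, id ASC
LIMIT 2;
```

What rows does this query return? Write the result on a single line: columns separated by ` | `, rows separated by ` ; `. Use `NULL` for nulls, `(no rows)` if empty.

14 | 60 ; 5 | 55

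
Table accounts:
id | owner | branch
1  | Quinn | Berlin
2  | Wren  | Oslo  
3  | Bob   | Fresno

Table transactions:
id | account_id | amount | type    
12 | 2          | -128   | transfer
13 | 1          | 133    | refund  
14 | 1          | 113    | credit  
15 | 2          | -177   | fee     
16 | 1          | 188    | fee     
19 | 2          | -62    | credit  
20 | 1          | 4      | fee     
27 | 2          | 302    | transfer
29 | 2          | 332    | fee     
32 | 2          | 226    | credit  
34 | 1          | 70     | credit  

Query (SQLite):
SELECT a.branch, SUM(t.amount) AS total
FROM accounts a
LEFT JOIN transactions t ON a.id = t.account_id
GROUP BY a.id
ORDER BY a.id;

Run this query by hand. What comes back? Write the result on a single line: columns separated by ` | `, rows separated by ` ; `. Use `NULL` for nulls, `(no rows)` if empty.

Berlin | 508 ; Oslo | 493 ; Fresno | NULL

LEFT JOIN keeps every accounts row; unmatched ones get NULL for transactions columns.
Group by accounts.id and compute SUM(t.amount). SUM over an all-NULL group is NULL.
  1: ids {13, 14, 16, 20, 34} → SUM(t.amount)=508
  2: ids {12, 15, 19, 27, 29, 32} → SUM(t.amount)=493
  3: ids {—} → SUM(t.amount)=NULL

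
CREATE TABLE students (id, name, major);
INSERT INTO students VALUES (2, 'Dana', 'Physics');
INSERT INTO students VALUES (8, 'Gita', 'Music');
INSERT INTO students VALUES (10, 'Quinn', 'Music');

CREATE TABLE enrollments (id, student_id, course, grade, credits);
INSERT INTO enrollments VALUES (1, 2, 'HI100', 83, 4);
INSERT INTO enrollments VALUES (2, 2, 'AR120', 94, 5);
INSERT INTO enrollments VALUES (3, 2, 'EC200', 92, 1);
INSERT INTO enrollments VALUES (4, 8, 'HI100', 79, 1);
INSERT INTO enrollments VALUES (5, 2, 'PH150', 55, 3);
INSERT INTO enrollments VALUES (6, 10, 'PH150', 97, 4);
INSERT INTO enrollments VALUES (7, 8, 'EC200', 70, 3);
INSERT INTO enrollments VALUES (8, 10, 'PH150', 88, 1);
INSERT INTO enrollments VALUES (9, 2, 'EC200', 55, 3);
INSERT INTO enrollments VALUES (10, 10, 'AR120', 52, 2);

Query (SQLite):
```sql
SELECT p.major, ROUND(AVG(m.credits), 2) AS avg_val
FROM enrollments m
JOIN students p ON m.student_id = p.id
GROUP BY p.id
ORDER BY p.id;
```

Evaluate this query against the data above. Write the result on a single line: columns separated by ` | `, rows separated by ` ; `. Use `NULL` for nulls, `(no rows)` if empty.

Join each enrollments row to its students via student_id.
Group joined rows by students.id; compute ROUND(AVG(m.credits), 2) per group.
  2: ids {1, 2, 3, 5, 9} → ROUND(AVG(m.credits), 2)=3.2
  8: ids {4, 7} → ROUND(AVG(m.credits), 2)=2
  10: ids {6, 8, 10} → ROUND(AVG(m.credits), 2)=2.33

Physics | 3.2 ; Music | 2 ; Music | 2.33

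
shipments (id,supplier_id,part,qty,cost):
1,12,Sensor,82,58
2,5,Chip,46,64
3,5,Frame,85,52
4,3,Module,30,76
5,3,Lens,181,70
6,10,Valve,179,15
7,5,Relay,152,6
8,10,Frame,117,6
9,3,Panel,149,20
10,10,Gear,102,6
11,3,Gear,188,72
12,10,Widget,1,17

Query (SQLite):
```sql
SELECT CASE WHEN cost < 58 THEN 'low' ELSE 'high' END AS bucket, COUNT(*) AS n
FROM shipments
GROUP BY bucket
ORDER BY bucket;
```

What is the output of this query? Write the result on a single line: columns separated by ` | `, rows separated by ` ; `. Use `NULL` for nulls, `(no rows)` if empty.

high | 5 ; low | 7

Bucket rows by cost < 58 → 'low' else 'high'; count each bucket.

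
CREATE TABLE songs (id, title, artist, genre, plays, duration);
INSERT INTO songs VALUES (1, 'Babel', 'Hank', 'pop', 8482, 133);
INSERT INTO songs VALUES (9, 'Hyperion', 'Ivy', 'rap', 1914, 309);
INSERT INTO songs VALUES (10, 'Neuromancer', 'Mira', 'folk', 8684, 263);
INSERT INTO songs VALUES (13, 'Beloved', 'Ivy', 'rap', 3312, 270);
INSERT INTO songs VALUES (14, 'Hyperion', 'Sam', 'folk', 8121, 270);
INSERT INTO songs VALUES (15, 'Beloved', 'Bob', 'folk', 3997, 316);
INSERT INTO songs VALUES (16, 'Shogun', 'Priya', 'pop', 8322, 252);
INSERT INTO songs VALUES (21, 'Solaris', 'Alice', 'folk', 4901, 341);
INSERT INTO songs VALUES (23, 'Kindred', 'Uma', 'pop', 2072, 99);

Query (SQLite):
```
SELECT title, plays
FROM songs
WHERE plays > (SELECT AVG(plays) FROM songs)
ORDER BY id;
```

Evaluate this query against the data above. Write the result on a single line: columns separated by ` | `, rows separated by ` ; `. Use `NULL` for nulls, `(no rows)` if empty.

Scalar subquery: AVG(plays) over all songs rows = 5533.888889 (≈; comparison uses full precision).
Keep rows where plays > that value.

Babel | 8482 ; Neuromancer | 8684 ; Hyperion | 8121 ; Shogun | 8322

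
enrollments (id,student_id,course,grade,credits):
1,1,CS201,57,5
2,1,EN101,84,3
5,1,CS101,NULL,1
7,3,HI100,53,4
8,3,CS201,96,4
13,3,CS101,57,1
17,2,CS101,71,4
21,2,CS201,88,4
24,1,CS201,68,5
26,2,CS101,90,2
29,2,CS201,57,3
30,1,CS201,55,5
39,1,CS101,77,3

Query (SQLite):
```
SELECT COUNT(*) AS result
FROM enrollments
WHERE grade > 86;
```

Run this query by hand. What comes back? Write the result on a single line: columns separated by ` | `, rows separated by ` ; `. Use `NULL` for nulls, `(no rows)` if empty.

Rows where grade > 86 → credits values: [4, 4, 2].
COUNT(*) counts rows → 3.

3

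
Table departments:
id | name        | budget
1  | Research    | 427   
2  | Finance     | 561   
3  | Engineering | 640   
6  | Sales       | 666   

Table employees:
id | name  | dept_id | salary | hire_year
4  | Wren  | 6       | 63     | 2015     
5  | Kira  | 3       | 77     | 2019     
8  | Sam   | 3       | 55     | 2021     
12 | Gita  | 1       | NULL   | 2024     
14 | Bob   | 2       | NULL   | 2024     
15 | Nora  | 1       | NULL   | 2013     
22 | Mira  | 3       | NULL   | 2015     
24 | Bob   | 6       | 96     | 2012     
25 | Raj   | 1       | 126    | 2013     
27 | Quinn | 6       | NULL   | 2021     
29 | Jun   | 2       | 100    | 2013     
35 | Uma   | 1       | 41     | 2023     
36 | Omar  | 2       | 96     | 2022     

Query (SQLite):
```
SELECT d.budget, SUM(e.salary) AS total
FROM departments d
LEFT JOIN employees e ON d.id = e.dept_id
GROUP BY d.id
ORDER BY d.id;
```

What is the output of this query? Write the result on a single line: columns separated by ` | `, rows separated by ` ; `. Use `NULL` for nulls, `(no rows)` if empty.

427 | 167 ; 561 | 196 ; 640 | 132 ; 666 | 159

LEFT JOIN keeps every departments row; unmatched ones get NULL for employees columns.
Group by departments.id and compute SUM(e.salary). SUM over an all-NULL group is NULL.
  1: ids {12, 15, 25, 35} → SUM(e.salary)=167
  2: ids {14, 29, 36} → SUM(e.salary)=196
  3: ids {5, 8, 22} → SUM(e.salary)=132
  6: ids {4, 24, 27} → SUM(e.salary)=159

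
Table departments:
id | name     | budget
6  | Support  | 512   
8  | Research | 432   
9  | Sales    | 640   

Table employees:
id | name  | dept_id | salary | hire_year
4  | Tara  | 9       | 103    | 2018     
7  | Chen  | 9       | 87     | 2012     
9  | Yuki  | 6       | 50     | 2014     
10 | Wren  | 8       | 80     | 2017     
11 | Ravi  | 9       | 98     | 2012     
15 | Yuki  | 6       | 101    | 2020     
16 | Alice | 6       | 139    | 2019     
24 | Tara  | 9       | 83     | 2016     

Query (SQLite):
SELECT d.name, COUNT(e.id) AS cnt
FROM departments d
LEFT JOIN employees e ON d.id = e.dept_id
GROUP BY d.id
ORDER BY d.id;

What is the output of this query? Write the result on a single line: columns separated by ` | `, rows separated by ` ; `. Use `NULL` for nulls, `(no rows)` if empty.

LEFT JOIN keeps every departments row; unmatched ones get NULL for employees columns.
Group by departments.id and compute COUNT(e.id). COUNT(col) of an all-NULL group is 0.
  6: ids {9, 15, 16} → COUNT(e.id)=3
  8: ids {10} → COUNT(e.id)=1
  9: ids {4, 7, 11, 24} → COUNT(e.id)=4

Support | 3 ; Research | 1 ; Sales | 4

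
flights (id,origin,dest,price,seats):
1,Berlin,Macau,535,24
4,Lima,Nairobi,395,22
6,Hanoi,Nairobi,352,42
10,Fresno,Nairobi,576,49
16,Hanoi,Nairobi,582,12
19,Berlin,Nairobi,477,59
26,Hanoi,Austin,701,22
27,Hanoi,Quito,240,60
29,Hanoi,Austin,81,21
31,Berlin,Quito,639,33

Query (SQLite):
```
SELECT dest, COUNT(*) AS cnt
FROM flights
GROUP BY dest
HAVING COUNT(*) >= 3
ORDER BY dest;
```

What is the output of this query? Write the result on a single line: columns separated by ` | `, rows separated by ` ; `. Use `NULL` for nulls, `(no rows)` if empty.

Partition flights by dest; compute COUNT(*) within each group.
HAVING: keep groups with count ≥ 3.
  Austin: ids {26, 29} → COUNT(*)=2
  Macau: ids {1} → COUNT(*)=1
  Nairobi: ids {4, 6, 10, 16, 19} → COUNT(*)=5
  Quito: ids {27, 31} → COUNT(*)=2

Nairobi | 5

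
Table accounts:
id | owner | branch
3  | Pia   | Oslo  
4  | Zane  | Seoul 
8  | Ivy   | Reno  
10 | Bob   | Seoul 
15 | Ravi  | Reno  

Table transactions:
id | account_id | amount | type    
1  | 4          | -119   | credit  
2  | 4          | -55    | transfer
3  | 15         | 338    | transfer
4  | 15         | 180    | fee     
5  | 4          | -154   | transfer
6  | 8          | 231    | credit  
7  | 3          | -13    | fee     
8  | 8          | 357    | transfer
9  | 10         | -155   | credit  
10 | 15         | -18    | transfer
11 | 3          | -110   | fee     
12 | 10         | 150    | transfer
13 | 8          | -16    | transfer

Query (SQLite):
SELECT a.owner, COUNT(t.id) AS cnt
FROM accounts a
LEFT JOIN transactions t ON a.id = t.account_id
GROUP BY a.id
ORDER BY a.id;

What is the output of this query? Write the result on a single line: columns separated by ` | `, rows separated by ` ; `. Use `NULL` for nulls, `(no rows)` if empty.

Pia | 2 ; Zane | 3 ; Ivy | 3 ; Bob | 2 ; Ravi | 3

LEFT JOIN keeps every accounts row; unmatched ones get NULL for transactions columns.
Group by accounts.id and compute COUNT(t.id). COUNT(col) of an all-NULL group is 0.
  3: ids {7, 11} → COUNT(t.id)=2
  4: ids {1, 2, 5} → COUNT(t.id)=3
  8: ids {6, 8, 13} → COUNT(t.id)=3
  10: ids {9, 12} → COUNT(t.id)=2
  15: ids {3, 4, 10} → COUNT(t.id)=3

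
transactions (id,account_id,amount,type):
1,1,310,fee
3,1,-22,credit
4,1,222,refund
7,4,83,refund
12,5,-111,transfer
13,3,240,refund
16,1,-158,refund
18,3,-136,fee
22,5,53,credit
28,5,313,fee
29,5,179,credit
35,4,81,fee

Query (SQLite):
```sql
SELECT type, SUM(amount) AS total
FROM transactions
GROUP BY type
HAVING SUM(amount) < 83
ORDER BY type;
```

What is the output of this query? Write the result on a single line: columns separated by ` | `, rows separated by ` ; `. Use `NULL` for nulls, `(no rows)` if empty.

transfer | -111

Partition transactions by type; compute SUM(amount) within each group.
HAVING: keep groups where SUM(amount) < 83.
  credit: ids {3, 22, 29} → SUM(amount)=210
  fee: ids {1, 18, 28, 35} → SUM(amount)=568
  refund: ids {4, 7, 13, 16} → SUM(amount)=387
  transfer: ids {12} → SUM(amount)=-111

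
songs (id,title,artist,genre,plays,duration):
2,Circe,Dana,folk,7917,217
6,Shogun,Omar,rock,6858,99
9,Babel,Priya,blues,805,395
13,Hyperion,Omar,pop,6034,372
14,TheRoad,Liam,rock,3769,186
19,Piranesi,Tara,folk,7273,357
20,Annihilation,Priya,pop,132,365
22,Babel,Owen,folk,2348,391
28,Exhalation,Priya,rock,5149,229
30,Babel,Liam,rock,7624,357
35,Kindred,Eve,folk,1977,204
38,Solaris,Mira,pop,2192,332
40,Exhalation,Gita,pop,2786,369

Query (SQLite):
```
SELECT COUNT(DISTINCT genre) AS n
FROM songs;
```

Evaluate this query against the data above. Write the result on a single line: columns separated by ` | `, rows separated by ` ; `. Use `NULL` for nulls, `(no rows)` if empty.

4

Count distinct non-NULL genre values.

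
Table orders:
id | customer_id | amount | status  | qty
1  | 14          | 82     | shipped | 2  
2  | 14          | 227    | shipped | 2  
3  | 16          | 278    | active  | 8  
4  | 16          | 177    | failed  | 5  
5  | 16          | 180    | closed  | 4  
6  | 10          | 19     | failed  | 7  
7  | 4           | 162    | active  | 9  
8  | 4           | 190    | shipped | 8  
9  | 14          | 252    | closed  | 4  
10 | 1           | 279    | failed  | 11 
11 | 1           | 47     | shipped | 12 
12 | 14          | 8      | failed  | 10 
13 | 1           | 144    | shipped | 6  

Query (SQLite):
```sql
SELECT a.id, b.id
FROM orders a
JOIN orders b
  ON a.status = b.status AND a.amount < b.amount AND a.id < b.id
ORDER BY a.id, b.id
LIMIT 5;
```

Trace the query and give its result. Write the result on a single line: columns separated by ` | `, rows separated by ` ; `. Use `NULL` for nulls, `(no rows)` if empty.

1 | 2 ; 1 | 8 ; 1 | 13 ; 4 | 10 ; 5 | 9

Pairs (a,b) with same status, a.amount < b.amount, a.id < b.id.
status groups: active:{3,7} closed:{5,9} failed:{4,6,10,12} shipped:{1,2,8,11,13}
Ordered by (a.id, b.id); first 5.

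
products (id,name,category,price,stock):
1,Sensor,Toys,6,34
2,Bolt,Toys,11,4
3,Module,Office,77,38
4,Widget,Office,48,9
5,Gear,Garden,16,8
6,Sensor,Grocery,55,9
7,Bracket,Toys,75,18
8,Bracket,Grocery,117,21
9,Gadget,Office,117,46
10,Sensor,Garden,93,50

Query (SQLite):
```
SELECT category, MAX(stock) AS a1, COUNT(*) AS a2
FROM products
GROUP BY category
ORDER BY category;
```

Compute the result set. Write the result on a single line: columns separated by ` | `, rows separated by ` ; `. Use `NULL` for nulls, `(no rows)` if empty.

Group products by category.
Per group compute: MAX(stock), COUNT(*).
  Garden: ids {5, 10} → MAX(stock)=50, COUNT(*)=2
  Grocery: ids {6, 8} → MAX(stock)=21, COUNT(*)=2
  Office: ids {3, 4, 9} → MAX(stock)=46, COUNT(*)=3
  Toys: ids {1, 2, 7} → MAX(stock)=34, COUNT(*)=3

Garden | 50 | 2 ; Grocery | 21 | 2 ; Office | 46 | 3 ; Toys | 34 | 3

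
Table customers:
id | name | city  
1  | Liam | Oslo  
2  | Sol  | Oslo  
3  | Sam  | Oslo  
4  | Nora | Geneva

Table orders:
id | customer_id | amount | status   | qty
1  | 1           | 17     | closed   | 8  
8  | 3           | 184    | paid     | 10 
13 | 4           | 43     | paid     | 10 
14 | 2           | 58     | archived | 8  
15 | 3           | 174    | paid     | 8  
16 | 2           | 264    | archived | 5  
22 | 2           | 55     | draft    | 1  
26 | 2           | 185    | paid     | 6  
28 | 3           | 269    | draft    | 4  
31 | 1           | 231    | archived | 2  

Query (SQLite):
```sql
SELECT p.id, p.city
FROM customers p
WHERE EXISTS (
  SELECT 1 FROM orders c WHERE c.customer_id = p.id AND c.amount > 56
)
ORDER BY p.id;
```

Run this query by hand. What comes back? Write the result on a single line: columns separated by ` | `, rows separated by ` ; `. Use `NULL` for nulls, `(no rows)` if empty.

For each customers row, check whether any orders with matching customer_id has amount > 56.
Keep rows where that is true.

1 | Oslo ; 2 | Oslo ; 3 | Oslo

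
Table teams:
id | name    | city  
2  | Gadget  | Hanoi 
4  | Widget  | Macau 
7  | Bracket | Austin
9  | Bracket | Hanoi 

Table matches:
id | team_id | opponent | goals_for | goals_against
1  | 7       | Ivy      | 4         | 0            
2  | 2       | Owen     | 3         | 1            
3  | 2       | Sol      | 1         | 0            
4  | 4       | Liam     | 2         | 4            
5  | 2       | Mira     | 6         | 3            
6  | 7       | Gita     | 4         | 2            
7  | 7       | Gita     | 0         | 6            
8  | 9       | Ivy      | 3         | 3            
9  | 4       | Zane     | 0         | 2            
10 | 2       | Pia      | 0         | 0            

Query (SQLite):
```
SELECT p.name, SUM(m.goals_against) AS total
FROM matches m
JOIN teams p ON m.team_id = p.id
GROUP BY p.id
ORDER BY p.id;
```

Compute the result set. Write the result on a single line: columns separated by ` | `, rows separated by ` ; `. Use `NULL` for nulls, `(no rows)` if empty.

Gadget | 4 ; Widget | 6 ; Bracket | 8 ; Bracket | 3

Join each matches row to its teams via team_id.
Group joined rows by teams.id; compute SUM(m.goals_against) per group.
  2: ids {2, 3, 5, 10} → SUM(m.goals_against)=4
  4: ids {4, 9} → SUM(m.goals_against)=6
  7: ids {1, 6, 7} → SUM(m.goals_against)=8
  9: ids {8} → SUM(m.goals_against)=3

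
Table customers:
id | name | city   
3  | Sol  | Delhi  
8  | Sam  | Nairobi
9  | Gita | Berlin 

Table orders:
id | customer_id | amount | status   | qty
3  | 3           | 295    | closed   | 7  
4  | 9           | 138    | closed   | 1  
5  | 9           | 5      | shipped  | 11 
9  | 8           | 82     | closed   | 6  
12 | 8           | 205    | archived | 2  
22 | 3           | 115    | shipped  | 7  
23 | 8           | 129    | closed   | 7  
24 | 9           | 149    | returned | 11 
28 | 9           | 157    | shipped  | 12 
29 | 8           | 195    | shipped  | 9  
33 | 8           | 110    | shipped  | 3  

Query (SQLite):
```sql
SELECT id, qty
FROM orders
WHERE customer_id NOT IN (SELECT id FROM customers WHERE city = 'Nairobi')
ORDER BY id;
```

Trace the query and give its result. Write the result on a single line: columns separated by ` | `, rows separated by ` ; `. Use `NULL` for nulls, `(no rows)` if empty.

Inner query: customers.id where city = 'Nairobi'.
Outer: keep orders rows whose customer_id is not in that set.
Inner query → {8}

3 | 7 ; 4 | 1 ; 5 | 11 ; 22 | 7 ; 24 | 11 ; 28 | 12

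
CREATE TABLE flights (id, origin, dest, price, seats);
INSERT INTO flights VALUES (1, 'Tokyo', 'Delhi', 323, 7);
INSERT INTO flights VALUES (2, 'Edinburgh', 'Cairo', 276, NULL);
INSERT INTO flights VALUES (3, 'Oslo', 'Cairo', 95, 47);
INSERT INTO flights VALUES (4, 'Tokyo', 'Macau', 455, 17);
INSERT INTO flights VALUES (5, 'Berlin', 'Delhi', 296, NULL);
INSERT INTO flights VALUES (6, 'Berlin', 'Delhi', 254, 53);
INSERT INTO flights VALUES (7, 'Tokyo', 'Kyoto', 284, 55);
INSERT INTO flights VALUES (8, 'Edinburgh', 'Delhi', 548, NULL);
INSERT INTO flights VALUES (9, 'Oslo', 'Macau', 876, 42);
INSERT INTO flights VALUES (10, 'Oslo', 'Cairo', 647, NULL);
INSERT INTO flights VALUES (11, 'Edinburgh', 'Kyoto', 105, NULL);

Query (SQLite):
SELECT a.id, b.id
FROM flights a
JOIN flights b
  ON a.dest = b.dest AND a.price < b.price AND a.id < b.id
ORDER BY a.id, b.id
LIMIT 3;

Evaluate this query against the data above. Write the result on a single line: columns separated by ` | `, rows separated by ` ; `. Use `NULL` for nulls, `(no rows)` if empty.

1 | 8 ; 2 | 10 ; 3 | 10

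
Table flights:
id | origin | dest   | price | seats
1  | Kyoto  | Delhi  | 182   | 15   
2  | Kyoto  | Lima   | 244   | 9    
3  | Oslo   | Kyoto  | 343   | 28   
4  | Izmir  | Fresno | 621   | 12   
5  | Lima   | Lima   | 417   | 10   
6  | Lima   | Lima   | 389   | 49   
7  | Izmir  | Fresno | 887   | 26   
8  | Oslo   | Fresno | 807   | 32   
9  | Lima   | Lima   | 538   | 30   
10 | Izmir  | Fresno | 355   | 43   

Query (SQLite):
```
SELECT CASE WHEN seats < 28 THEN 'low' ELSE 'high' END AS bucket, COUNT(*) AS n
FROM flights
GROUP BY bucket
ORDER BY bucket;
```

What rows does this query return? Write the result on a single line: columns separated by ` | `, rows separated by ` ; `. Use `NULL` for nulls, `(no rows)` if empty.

Bucket rows by seats < 28 → 'low' else 'high'; count each bucket.

high | 5 ; low | 5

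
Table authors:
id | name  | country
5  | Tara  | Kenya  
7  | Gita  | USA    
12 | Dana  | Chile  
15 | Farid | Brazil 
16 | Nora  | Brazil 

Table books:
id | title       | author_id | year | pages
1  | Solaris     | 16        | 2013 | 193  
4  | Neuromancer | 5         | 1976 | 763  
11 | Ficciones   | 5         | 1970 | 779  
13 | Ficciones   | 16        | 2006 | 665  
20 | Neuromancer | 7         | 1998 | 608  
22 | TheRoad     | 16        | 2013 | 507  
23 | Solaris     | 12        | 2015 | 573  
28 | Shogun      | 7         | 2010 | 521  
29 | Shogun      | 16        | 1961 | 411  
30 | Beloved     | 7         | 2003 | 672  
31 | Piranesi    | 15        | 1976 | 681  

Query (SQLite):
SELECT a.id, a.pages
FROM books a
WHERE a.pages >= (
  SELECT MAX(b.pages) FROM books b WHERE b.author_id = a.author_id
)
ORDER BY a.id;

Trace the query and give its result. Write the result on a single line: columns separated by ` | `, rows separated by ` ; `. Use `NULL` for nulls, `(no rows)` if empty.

11 | 779 ; 13 | 665 ; 23 | 573 ; 30 | 672 ; 31 | 681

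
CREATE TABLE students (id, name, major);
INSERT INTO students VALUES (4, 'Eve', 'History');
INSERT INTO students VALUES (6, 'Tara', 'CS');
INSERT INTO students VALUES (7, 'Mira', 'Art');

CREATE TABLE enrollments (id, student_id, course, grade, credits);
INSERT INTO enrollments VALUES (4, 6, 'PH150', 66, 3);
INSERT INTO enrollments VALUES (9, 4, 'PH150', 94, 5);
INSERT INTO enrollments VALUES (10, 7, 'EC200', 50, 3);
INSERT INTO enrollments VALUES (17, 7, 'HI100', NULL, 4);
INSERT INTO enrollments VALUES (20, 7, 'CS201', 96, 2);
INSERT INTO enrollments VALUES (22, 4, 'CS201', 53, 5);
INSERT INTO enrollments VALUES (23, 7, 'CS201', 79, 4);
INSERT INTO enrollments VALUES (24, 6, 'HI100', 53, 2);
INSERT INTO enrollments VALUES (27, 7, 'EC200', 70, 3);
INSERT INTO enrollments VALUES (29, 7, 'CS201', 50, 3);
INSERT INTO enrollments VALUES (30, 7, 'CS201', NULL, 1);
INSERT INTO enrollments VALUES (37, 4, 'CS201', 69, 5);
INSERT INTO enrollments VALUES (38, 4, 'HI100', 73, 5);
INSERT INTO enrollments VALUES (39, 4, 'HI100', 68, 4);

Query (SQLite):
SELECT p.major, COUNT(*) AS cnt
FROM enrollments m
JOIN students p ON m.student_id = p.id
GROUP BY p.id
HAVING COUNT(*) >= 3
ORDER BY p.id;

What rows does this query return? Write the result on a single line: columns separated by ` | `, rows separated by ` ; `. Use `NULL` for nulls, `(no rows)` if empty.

Join each enrollments row to its students via student_id.
Group joined rows by students.id; compute COUNT(*) per group.
HAVING: keep groups with count ≥ 3.
  4: ids {9, 22, 37, 38, 39} → COUNT(*)=5
  6: ids {4, 24} → COUNT(*)=2
  7: ids {10, 17, 20, 23, 27, 29, 30} → COUNT(*)=7

History | 5 ; Art | 7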